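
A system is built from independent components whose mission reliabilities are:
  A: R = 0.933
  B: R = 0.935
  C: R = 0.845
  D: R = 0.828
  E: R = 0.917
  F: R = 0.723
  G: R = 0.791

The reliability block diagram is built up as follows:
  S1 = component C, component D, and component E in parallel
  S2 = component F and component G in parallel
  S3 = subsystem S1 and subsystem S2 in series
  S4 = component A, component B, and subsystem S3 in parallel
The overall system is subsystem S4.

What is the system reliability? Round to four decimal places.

0.9997

Parallel (C, D, and E): 1 − (1 − 0.845000)(1 − 0.828000)(1 − 0.917000) = 0.997787
Parallel (F and G): 1 − (1 − 0.723000)(1 − 0.791000) = 0.942107
Series ([0.997787] and [0.942107]): 0.997787 × 0.942107 = 0.940022
Parallel (A, B, and [0.940022]): 1 − (1 − 0.933000)(1 − 0.935000)(1 − 0.940022) = 0.9997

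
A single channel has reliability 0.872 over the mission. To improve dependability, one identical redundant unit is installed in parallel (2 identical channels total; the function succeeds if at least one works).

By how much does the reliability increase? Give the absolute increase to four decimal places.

0.1116

R_before = 0.872
R_after = 1 − (1 − 0.872)^2 = 0.9836
ΔR = 0.9836 − 0.872 = 0.1116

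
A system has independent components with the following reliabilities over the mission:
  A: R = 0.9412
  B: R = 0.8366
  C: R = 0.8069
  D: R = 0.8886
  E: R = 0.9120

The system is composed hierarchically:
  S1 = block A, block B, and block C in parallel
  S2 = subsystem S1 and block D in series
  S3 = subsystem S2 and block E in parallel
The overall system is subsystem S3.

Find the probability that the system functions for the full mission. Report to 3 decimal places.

0.990

Parallel (A, B, and C): 1 − (1 − 0.94120)(1 − 0.83660)(1 − 0.80690) = 0.99814
Series ([0.99814] and D): 0.99814 × 0.88860 = 0.88695
Parallel ([0.88695] and E): 1 − (1 − 0.88695)(1 − 0.91200) = 0.990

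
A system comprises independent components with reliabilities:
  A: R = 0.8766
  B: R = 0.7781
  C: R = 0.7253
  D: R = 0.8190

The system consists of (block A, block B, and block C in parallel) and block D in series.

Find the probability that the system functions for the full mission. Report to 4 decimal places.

0.8128

Parallel (A, B, and C): 1 − (1 − 0.876600)(1 − 0.778100)(1 − 0.725300) = 0.992478
Series ([0.992478] and D): 0.992478 × 0.819000 = 0.8128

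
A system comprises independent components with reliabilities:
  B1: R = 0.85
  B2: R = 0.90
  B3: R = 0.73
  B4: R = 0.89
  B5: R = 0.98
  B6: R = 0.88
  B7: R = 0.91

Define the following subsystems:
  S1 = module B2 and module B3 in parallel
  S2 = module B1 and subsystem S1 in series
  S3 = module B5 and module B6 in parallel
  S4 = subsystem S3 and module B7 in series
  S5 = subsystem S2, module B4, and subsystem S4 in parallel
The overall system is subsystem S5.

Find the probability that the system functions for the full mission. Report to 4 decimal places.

Parallel (B2 and B3): 1 − (1 − 0.900000)(1 − 0.730000) = 0.973000
Series (B1 and [0.973000]): 0.850000 × 0.973000 = 0.827050
Parallel (B5 and B6): 1 − (1 − 0.980000)(1 − 0.880000) = 0.997600
Series ([0.997600] and B7): 0.997600 × 0.910000 = 0.907816
Parallel ([0.827050], B4, and [0.907816]): 1 − (1 − 0.827050)(1 − 0.890000)(1 − 0.907816) = 0.9982

0.9982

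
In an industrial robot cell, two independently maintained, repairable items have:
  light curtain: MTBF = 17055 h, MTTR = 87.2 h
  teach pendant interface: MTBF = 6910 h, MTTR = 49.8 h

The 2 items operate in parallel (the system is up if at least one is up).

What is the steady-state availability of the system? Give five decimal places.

0.99996

A(light curtain) = MTBF/(MTBF+MTTR) = 17055/(17055+87.2) = 0.994913
A(teach pendant interface) = MTBF/(MTBF+MTTR) = 6910/(6910+49.8) = 0.992845
Parallel availability: 1 − (1 − 0.994913)(1 − 0.992845) = 0.99996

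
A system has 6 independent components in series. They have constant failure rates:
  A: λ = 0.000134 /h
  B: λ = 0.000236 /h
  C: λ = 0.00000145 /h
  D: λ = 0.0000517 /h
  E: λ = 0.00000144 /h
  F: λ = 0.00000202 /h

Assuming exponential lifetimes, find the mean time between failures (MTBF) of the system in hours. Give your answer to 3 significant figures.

2340

Series of exponential components: λ_sys = Σ λ_i
λ_sys = 0.000134 + 0.000236 + 0.00000145 + 0.0000517 + 0.00000144 + 0.00000202 = 4.2661e-04 /h
MTBF = 1 / λ_sys = 2340 h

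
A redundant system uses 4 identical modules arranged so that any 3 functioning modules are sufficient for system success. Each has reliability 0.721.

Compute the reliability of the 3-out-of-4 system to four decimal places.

R = Σ_{i=3}^{4} C(4,i) p^i (1−p)^{4−i} with p = 0.721
C(4,3)·0.721^3·0.279^1 = 0.418283
C(4,4)·0.721^4·0.279^0 = 0.270235
Sum = 0.6885

0.6885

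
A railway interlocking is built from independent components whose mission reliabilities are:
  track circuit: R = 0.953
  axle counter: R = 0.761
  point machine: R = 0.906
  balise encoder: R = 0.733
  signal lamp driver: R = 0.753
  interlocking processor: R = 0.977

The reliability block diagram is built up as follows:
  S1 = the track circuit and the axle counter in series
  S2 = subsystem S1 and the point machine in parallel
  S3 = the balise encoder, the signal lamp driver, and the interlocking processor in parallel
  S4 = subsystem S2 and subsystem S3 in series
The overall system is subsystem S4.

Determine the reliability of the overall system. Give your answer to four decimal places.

0.9727

Series (track circuit and axle counter): 0.953000 × 0.761000 = 0.725233
Parallel ([0.725233] and point machine): 1 − (1 − 0.725233)(1 − 0.906000) = 0.974172
Parallel (balise encoder, signal lamp driver, and interlocking processor): 1 − (1 − 0.733000)(1 − 0.753000)(1 − 0.977000) = 0.998483
Series ([0.974172] and [0.998483]): 0.974172 × 0.998483 = 0.9727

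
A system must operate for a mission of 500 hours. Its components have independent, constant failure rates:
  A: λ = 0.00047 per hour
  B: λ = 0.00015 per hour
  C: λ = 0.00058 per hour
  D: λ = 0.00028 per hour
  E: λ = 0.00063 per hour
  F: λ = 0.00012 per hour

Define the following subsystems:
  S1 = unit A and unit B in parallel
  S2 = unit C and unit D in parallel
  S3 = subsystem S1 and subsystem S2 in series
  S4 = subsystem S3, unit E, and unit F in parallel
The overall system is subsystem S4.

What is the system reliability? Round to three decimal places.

0.999

R(A) = exp(−0.00047 × 500) = 0.79057
R(B) = exp(−0.00015 × 500) = 0.92774
R(C) = exp(−0.00058 × 500) = 0.74826
R(D) = exp(−0.00028 × 500) = 0.86936
R(E) = exp(−0.00063 × 500) = 0.72979
R(F) = exp(−0.00012 × 500) = 0.94176
Parallel (A and B): 1 − (1 − 0.79057)(1 − 0.92774) = 0.98487
Parallel (C and D): 1 − (1 − 0.74826)(1 − 0.86936) = 0.96711
Series ([0.98487] and [0.96711]): 0.98487 × 0.96711 = 0.95248
Parallel ([0.95248], E, and F): 1 − (1 − 0.95248)(1 − 0.72979)(1 − 0.94176) = 0.999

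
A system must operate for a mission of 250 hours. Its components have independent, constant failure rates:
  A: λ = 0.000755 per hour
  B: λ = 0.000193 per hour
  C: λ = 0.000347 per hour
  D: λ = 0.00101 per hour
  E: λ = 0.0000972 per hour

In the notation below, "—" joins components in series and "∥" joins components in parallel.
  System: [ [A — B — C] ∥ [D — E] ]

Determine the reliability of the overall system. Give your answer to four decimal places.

R(A) = exp(−0.000755 × 250) = 0.827993
R(B) = exp(−0.000193 × 250) = 0.952896
R(C) = exp(−0.000347 × 250) = 0.916906
R(D) = exp(−0.00101 × 250) = 0.776856
R(E) = exp(−0.0000972 × 250) = 0.975993
Series (A, B, and C): 0.827993 × 0.952896 × 0.916906 = 0.723431
Series (D and E): 0.776856 × 0.975993 = 0.758206
Parallel ([0.723431] and [0.758206]): 1 − (1 − 0.723431)(1 − 0.758206) = 0.9331

0.9331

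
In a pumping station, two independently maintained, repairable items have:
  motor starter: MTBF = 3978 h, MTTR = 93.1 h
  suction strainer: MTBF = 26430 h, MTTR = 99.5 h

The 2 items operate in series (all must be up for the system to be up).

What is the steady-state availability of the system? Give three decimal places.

0.973

A(motor starter) = MTBF/(MTBF+MTTR) = 3978/(3978+93.1) = 0.977131
A(suction strainer) = MTBF/(MTBF+MTTR) = 26430/(26430+99.5) = 0.996249
Series availability: 0.977131 × 0.996249 = 0.973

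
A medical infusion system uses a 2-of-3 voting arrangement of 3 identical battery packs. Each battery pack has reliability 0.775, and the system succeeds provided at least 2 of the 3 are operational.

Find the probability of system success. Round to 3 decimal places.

0.871

R = Σ_{i=2}^{3} C(3,i) p^i (1−p)^{3−i} with p = 0.775
C(3,2)·0.775^2·0.225^1 = 0.40542
C(3,3)·0.775^3·0.225^0 = 0.46548
Sum = 0.871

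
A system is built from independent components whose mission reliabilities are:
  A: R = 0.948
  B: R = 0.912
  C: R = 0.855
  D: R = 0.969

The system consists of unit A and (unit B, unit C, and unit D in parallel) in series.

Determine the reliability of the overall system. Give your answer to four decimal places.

Parallel (B, C, and D): 1 − (1 − 0.912000)(1 − 0.855000)(1 − 0.969000) = 0.999604
Series (A and [0.999604]): 0.948000 × 0.999604 = 0.9476

0.9476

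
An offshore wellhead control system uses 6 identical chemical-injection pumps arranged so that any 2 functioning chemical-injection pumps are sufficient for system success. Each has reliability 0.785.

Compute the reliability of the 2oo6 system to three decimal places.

R = Σ_{i=2}^{6} C(6,i) p^i (1−p)^{6−i} with p = 0.785
C(6,2)·0.785^2·0.215^4 = 0.01975
C(6,3)·0.785^3·0.215^3 = 0.09615
C(6,4)·0.785^4·0.215^2 = 0.26330
C(6,5)·0.785^5·0.215^1 = 0.38454
C(6,6)·0.785^6·0.215^0 = 0.23400
Sum = 0.998

0.998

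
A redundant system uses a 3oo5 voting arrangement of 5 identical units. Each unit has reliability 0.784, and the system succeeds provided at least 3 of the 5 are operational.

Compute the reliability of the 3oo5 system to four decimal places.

R = Σ_{i=3}^{5} C(5,i) p^i (1−p)^{5−i} with p = 0.784
C(5,3)·0.784^3·0.216^2 = 0.224831
C(5,4)·0.784^4·0.216^1 = 0.408026
C(5,5)·0.784^5·0.216^0 = 0.296197
Sum = 0.9291

0.9291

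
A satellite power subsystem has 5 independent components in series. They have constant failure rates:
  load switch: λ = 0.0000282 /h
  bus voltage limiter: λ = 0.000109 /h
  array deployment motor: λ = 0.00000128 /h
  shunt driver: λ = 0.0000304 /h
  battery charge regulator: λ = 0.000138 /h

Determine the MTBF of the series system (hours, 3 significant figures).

Series of exponential components: λ_sys = Σ λ_i
λ_sys = 0.0000282 + 0.000109 + 0.00000128 + 0.0000304 + 0.000138 = 3.0688e-04 /h
MTBF = 1 / λ_sys = 3260 h

3260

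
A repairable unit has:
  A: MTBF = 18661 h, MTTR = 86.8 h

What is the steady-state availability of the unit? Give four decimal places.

0.9954

A(A) = MTBF/(MTBF+MTTR) = 18661/(18661+86.8) = 0.9954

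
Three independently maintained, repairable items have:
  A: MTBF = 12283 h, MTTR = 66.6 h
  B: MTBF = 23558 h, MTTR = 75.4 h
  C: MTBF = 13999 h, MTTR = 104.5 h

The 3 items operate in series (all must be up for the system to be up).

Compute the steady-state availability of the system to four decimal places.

0.9841

A(A) = MTBF/(MTBF+MTTR) = 12283/(12283+66.6) = 0.994607
A(B) = MTBF/(MTBF+MTTR) = 23558/(23558+75.4) = 0.996810
A(C) = MTBF/(MTBF+MTTR) = 13999/(13999+104.5) = 0.992590
Series availability: 0.994607 × 0.996810 × 0.992590 = 0.9841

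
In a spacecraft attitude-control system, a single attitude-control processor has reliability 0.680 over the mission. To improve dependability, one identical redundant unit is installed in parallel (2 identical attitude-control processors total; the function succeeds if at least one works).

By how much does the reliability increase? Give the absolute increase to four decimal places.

R_before = 0.680
R_after = 1 − (1 − 0.680)^2 = 0.8976
ΔR = 0.8976 − 0.680 = 0.2176

0.2176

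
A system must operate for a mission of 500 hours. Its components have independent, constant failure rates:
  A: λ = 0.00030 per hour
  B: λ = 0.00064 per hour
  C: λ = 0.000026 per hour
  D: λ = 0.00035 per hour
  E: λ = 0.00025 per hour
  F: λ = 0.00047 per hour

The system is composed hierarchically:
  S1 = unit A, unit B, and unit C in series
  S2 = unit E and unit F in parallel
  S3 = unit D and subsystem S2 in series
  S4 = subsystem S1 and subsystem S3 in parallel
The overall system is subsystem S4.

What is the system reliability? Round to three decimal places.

0.931

R(A) = exp(−0.00030 × 500) = 0.86071
R(B) = exp(−0.00064 × 500) = 0.72615
R(C) = exp(−0.000026 × 500) = 0.98708
R(D) = exp(−0.00035 × 500) = 0.83946
R(E) = exp(−0.00025 × 500) = 0.88250
R(F) = exp(−0.00047 × 500) = 0.79057
Series (A, B, and C): 0.86071 × 0.72615 × 0.98708 = 0.61693
Parallel (E and F): 1 − (1 − 0.88250)(1 − 0.79057) = 0.97539
Series (D and [0.97539]): 0.83946 × 0.97539 = 0.81880
Parallel ([0.61693] and [0.81880]): 1 − (1 − 0.61693)(1 − 0.81880) = 0.931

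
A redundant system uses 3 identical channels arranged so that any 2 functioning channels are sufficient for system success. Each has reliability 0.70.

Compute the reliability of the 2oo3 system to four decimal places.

0.7840

R = Σ_{i=2}^{3} C(3,i) p^i (1−p)^{3−i} with p = 0.70
C(3,2)·0.70^2·0.30^1 = 0.441000
C(3,3)·0.70^3·0.30^0 = 0.343000
Sum = 0.7840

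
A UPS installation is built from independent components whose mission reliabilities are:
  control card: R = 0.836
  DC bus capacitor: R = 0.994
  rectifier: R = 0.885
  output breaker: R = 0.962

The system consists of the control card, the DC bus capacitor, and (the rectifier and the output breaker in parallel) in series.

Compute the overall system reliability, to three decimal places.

Parallel (rectifier and output breaker): 1 − (1 − 0.88500)(1 − 0.96200) = 0.99563
Series (control card, DC bus capacitor, and [0.99563]): 0.83600 × 0.99400 × 0.99563 = 0.827

0.827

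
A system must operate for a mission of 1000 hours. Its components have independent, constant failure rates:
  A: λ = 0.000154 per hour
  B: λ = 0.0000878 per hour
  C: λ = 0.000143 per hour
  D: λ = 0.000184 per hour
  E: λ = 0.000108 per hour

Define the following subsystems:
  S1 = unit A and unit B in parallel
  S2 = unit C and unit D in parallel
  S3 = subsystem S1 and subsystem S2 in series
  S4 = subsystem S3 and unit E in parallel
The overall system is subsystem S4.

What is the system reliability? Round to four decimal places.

R(A) = exp(−0.000154 × 1000) = 0.857272
R(B) = exp(−0.0000878 × 1000) = 0.915944
R(C) = exp(−0.000143 × 1000) = 0.866754
R(D) = exp(−0.000184 × 1000) = 0.831936
R(E) = exp(−0.000108 × 1000) = 0.897628
Parallel (A and B): 1 − (1 − 0.857272)(1 − 0.915944) = 0.988003
Parallel (C and D): 1 − (1 − 0.866754)(1 − 0.831936) = 0.977606
Series ([0.988003] and [0.977606]): 0.988003 × 0.977606 = 0.965878
Parallel ([0.965878] and E): 1 − (1 − 0.965878)(1 − 0.897628) = 0.9965

0.9965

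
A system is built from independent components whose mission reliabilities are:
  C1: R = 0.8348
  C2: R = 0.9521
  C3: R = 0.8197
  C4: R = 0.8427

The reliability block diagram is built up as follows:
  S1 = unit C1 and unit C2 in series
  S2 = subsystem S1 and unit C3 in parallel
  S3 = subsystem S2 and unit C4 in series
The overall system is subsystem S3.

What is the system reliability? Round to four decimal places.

0.8115

Series (C1 and C2): 0.834800 × 0.952100 = 0.794813
Parallel ([0.794813] and C3): 1 − (1 − 0.794813)(1 − 0.819700) = 0.963005
Series ([0.963005] and C4): 0.963005 × 0.842700 = 0.8115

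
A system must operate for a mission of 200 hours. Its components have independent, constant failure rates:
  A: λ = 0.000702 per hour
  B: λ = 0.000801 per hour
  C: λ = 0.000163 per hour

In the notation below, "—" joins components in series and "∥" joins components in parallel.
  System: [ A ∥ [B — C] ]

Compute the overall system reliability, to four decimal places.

R(A) = exp(−0.000702 × 200) = 0.869011
R(B) = exp(−0.000801 × 200) = 0.851973
R(C) = exp(−0.000163 × 200) = 0.967926
Series (B and C): 0.851973 × 0.967926 = 0.824647
Parallel (A and [0.824647]): 1 − (1 − 0.869011)(1 − 0.824647) = 0.9770

0.9770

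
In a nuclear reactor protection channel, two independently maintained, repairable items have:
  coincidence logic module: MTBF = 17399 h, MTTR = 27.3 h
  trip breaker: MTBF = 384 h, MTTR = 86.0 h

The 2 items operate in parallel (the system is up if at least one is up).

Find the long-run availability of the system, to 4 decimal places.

A(coincidence logic module) = MTBF/(MTBF+MTTR) = 17399/(17399+27.3) = 0.998433
A(trip breaker) = MTBF/(MTBF+MTTR) = 384/(384+86.0) = 0.817021
Parallel availability: 1 − (1 − 0.998433)(1 − 0.817021) = 0.9997

0.9997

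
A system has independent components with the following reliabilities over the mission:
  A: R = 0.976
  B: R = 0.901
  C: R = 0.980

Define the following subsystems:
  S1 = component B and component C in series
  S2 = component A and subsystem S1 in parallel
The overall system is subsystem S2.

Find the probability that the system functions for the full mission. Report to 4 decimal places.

Series (B and C): 0.901000 × 0.980000 = 0.882980
Parallel (A and [0.882980]): 1 − (1 − 0.976000)(1 − 0.882980) = 0.9972

0.9972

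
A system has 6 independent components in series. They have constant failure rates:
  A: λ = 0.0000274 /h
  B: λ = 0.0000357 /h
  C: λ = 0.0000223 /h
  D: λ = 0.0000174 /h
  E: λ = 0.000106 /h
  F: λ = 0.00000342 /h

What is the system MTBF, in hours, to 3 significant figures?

Series of exponential components: λ_sys = Σ λ_i
λ_sys = 0.0000274 + 0.0000357 + 0.0000223 + 0.0000174 + 0.000106 + 0.00000342 = 2.1222e-04 /h
MTBF = 1 / λ_sys = 4710 h

4710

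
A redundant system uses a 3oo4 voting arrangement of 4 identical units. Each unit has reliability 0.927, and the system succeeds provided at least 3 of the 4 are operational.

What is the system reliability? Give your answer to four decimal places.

0.9711

R = Σ_{i=3}^{4} C(4,i) p^i (1−p)^{4−i} with p = 0.927
C(4,3)·0.927^3·0.073^1 = 0.232607
C(4,4)·0.927^4·0.073^0 = 0.738446
Sum = 0.9711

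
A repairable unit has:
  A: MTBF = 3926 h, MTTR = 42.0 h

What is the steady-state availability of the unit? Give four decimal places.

A(A) = MTBF/(MTBF+MTTR) = 3926/(3926+42.0) = 0.9894

0.9894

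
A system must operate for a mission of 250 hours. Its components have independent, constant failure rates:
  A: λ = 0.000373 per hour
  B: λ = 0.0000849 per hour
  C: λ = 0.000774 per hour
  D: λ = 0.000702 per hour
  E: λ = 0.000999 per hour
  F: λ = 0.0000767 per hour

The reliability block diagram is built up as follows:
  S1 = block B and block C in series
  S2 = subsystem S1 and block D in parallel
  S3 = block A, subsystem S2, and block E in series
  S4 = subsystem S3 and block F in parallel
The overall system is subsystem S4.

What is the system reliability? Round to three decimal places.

0.994

R(A) = exp(−0.000373 × 250) = 0.91097
R(B) = exp(−0.0000849 × 250) = 0.97900
R(C) = exp(−0.000774 × 250) = 0.82407
R(D) = exp(−0.000702 × 250) = 0.83904
R(E) = exp(−0.000999 × 250) = 0.77900
R(F) = exp(−0.0000767 × 250) = 0.98101
Series (B and C): 0.97900 × 0.82407 = 0.80676
Parallel ([0.80676] and D): 1 − (1 − 0.80676)(1 − 0.83904) = 0.96890
Series (A, [0.96890], and E): 0.91097 × 0.96890 × 0.77900 = 0.68758
Parallel ([0.68758] and F): 1 − (1 − 0.68758)(1 − 0.98101) = 0.994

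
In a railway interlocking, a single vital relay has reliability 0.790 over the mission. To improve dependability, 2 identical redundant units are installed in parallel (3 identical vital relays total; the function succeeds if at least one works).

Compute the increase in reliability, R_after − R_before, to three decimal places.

R_before = 0.790
R_after = 1 − (1 − 0.790)^3 = 0.991
ΔR = 0.991 − 0.790 = 0.201

0.201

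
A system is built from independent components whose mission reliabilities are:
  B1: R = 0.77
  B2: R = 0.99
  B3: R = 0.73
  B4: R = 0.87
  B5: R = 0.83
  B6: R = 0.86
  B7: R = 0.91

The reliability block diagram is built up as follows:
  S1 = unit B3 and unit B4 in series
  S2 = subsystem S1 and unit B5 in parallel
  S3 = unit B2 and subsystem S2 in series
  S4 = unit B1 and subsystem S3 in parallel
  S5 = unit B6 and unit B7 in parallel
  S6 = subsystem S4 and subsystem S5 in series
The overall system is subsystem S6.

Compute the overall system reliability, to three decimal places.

Series (B3 and B4): 0.73000 × 0.87000 = 0.63510
Parallel ([0.63510] and B5): 1 − (1 − 0.63510)(1 − 0.83000) = 0.93797
Series (B2 and [0.93797]): 0.99000 × 0.93797 = 0.92859
Parallel (B1 and [0.92859]): 1 − (1 − 0.77000)(1 − 0.92859) = 0.98358
Parallel (B6 and B7): 1 − (1 − 0.86000)(1 − 0.91000) = 0.98740
Series ([0.98358] and [0.98740]): 0.98358 × 0.98740 = 0.971

0.971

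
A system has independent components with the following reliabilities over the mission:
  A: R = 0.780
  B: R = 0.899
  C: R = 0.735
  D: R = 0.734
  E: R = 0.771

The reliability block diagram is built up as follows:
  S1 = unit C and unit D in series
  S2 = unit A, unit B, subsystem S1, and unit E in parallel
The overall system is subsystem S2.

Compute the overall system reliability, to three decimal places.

0.998

Series (C and D): 0.73500 × 0.73400 = 0.53949
Parallel (A, B, [0.53949], and E): 1 − (1 − 0.78000)(1 − 0.89900)(1 − 0.53949)(1 − 0.77100) = 0.998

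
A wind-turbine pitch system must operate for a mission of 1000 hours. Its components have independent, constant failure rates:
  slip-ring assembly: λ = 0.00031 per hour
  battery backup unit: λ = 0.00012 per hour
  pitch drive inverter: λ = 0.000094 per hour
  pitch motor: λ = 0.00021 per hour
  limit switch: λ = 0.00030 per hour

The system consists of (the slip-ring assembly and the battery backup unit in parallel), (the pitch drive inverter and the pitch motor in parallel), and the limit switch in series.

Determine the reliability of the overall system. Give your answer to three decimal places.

R(slip-ring assembly) = exp(−0.00031 × 1000) = 0.73345
R(battery backup unit) = exp(−0.00012 × 1000) = 0.88692
R(pitch drive inverter) = exp(−0.000094 × 1000) = 0.91028
R(pitch motor) = exp(−0.00021 × 1000) = 0.81058
R(limit switch) = exp(−0.00030 × 1000) = 0.74082
Parallel (slip-ring assembly and battery backup unit): 1 − (1 − 0.73345)(1 − 0.88692) = 0.96986
Parallel (pitch drive inverter and pitch motor): 1 − (1 − 0.91028)(1 − 0.81058) = 0.98301
Series ([0.96986], [0.98301], and limit switch): 0.96986 × 0.98301 × 0.74082 = 0.706

0.706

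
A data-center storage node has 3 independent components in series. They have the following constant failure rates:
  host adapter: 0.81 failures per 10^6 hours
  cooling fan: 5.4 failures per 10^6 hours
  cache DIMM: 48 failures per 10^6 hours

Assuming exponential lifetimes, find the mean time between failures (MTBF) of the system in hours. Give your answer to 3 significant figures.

Series of exponential components: λ_sys = Σ λ_i
λ_sys = 0.00000081 + 0.0000054 + 0.000048 = 5.4210e-05 /h
MTBF = 1 / λ_sys = 18400 h

18400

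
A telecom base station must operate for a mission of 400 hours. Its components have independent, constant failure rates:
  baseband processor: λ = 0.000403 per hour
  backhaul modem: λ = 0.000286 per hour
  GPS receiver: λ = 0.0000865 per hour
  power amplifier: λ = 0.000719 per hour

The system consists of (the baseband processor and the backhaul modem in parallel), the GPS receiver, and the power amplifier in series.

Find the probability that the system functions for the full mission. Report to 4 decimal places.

0.7129

R(baseband processor) = exp(−0.000403 × 400) = 0.851122
R(backhaul modem) = exp(−0.000286 × 400) = 0.891901
R(GPS receiver) = exp(−0.0000865 × 400) = 0.965992
R(power amplifier) = exp(−0.000719 × 400) = 0.750062
Parallel (baseband processor and backhaul modem): 1 − (1 − 0.851122)(1 − 0.891901) = 0.983906
Series ([0.983906], GPS receiver, and power amplifier): 0.983906 × 0.965992 × 0.750062 = 0.7129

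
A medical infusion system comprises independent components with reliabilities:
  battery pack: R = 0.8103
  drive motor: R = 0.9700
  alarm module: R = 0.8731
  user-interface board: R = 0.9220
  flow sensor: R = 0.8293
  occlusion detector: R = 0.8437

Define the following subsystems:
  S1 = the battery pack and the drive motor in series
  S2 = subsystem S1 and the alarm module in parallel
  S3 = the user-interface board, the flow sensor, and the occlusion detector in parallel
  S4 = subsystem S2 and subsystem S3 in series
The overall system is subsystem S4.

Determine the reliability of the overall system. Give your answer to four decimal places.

0.9708

Series (battery pack and drive motor): 0.810300 × 0.970000 = 0.785991
Parallel ([0.785991] and alarm module): 1 − (1 − 0.785991)(1 − 0.873100) = 0.972842
Parallel (user-interface board, flow sensor, and occlusion detector): 1 − (1 − 0.922000)(1 − 0.829300)(1 − 0.843700) = 0.997919
Series ([0.972842] and [0.997919]): 0.972842 × 0.997919 = 0.9708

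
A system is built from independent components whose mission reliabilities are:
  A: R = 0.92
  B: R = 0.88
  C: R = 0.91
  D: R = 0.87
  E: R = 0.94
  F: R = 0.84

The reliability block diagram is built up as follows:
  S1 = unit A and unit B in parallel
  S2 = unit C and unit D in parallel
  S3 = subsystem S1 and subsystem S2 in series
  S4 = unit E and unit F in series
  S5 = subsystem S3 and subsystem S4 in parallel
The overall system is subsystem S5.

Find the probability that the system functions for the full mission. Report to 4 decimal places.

Parallel (A and B): 1 − (1 − 0.920000)(1 − 0.880000) = 0.990400
Parallel (C and D): 1 − (1 − 0.910000)(1 − 0.870000) = 0.988300
Series ([0.990400] and [0.988300]): 0.990400 × 0.988300 = 0.978812
Series (E and F): 0.940000 × 0.840000 = 0.789600
Parallel ([0.978812] and [0.789600]): 1 − (1 − 0.978812)(1 − 0.789600) = 0.9955

0.9955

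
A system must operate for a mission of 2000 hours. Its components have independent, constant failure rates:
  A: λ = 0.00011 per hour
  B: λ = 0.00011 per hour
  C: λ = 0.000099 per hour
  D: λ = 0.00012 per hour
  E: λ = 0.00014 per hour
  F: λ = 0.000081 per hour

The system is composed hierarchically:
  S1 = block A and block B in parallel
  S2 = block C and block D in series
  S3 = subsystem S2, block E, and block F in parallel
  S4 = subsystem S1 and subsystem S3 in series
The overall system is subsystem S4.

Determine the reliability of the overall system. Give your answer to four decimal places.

0.9486

R(A) = exp(−0.00011 × 2000) = 0.802519
R(B) = exp(−0.00011 × 2000) = 0.802519
R(C) = exp(−0.000099 × 2000) = 0.820370
R(D) = exp(−0.00012 × 2000) = 0.786628
R(E) = exp(−0.00014 × 2000) = 0.755784
R(F) = exp(−0.000081 × 2000) = 0.850441
Parallel (A and B): 1 − (1 − 0.802519)(1 − 0.802519) = 0.961001
Series (C and D): 0.820370 × 0.786628 = 0.645326
Parallel ([0.645326], E, and F): 1 − (1 − 0.645326)(1 − 0.755784)(1 − 0.850441) = 0.987046
Series ([0.961001] and [0.987046]): 0.961001 × 0.987046 = 0.9486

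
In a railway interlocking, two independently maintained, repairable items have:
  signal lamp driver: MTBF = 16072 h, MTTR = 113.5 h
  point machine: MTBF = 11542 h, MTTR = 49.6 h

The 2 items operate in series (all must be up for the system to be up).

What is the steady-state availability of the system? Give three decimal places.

0.989

A(signal lamp driver) = MTBF/(MTBF+MTTR) = 16072/(16072+113.5) = 0.992988
A(point machine) = MTBF/(MTBF+MTTR) = 11542/(11542+49.6) = 0.995721
Series availability: 0.992988 × 0.995721 = 0.989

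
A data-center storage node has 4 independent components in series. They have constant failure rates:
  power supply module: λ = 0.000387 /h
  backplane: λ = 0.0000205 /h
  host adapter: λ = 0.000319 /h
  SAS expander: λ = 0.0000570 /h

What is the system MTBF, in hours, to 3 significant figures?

1280

Series of exponential components: λ_sys = Σ λ_i
λ_sys = 0.000387 + 0.0000205 + 0.000319 + 0.0000570 = 7.8350e-04 /h
MTBF = 1 / λ_sys = 1280 h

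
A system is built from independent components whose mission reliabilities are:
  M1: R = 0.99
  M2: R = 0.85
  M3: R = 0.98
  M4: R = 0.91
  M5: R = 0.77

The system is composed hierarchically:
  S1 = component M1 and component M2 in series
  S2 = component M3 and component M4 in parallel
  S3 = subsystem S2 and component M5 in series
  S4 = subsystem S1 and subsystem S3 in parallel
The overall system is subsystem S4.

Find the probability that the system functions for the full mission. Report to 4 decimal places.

0.9633

Series (M1 and M2): 0.990000 × 0.850000 = 0.841500
Parallel (M3 and M4): 1 − (1 − 0.980000)(1 − 0.910000) = 0.998200
Series ([0.998200] and M5): 0.998200 × 0.770000 = 0.768614
Parallel ([0.841500] and [0.768614]): 1 − (1 − 0.841500)(1 − 0.768614) = 0.9633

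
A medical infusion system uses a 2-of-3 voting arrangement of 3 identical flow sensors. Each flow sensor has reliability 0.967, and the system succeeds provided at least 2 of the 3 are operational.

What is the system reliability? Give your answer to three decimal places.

R = Σ_{i=2}^{3} C(3,i) p^i (1−p)^{3−i} with p = 0.967
C(3,2)·0.967^2·0.033^1 = 0.09257
C(3,3)·0.967^3·0.033^0 = 0.90423
Sum = 0.997

0.997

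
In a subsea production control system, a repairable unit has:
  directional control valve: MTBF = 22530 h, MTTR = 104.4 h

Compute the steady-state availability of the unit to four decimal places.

A(directional control valve) = MTBF/(MTBF+MTTR) = 22530/(22530+104.4) = 0.9954

0.9954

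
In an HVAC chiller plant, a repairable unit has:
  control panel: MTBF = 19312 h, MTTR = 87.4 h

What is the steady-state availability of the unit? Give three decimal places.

0.995

A(control panel) = MTBF/(MTBF+MTTR) = 19312/(19312+87.4) = 0.995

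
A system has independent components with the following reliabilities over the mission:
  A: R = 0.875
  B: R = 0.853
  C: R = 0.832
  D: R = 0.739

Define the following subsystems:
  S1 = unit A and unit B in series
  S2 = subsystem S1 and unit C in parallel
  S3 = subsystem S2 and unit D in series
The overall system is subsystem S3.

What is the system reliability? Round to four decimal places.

0.7075

Series (A and B): 0.875000 × 0.853000 = 0.746375
Parallel ([0.746375] and C): 1 − (1 − 0.746375)(1 − 0.832000) = 0.957391
Series ([0.957391] and D): 0.957391 × 0.739000 = 0.7075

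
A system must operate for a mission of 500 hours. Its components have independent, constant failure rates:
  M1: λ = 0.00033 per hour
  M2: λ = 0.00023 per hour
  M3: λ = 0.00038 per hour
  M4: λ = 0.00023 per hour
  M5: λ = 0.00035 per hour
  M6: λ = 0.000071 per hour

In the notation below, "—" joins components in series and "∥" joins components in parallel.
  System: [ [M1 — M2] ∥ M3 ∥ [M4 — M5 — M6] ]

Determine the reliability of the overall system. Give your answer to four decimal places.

0.9883

R(M1) = exp(−0.00033 × 500) = 0.847894
R(M2) = exp(−0.00023 × 500) = 0.891366
R(M3) = exp(−0.00038 × 500) = 0.826959
R(M4) = exp(−0.00023 × 500) = 0.891366
R(M5) = exp(−0.00035 × 500) = 0.839457
R(M6) = exp(−0.000071 × 500) = 0.965123
Series (M1 and M2): 0.847894 × 0.891366 = 0.755784
Series (M4, M5, and M6): 0.891366 × 0.839457 × 0.965123 = 0.722166
Parallel ([0.755784], M3, and [0.722166]): 1 − (1 − 0.755784)(1 − 0.826959)(1 − 0.722166) = 0.9883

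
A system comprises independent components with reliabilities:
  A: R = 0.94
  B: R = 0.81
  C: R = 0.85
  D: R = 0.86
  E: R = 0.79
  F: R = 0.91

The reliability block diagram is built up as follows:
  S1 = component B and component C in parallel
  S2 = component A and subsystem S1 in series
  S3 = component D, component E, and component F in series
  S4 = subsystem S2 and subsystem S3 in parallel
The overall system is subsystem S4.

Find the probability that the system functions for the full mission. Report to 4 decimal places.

Parallel (B and C): 1 − (1 − 0.810000)(1 − 0.850000) = 0.971500
Series (A and [0.971500]): 0.940000 × 0.971500 = 0.913210
Series (D, E, and F): 0.860000 × 0.790000 × 0.910000 = 0.618254
Parallel ([0.913210] and [0.618254]): 1 − (1 − 0.913210)(1 − 0.618254) = 0.9669

0.9669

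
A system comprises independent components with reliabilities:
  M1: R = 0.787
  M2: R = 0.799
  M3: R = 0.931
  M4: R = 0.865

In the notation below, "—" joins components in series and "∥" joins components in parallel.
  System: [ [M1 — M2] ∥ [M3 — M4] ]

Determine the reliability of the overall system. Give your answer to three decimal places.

Series (M1 and M2): 0.78700 × 0.79900 = 0.62881
Series (M3 and M4): 0.93100 × 0.86500 = 0.80532
Parallel ([0.62881] and [0.80532]): 1 − (1 − 0.62881)(1 − 0.80532) = 0.928

0.928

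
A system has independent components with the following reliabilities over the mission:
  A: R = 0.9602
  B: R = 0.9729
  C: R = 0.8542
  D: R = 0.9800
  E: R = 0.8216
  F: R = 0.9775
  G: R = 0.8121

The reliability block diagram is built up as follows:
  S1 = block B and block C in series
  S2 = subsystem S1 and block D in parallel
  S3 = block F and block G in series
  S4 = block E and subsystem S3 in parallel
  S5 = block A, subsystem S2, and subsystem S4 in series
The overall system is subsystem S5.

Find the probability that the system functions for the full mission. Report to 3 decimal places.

Series (B and C): 0.97290 × 0.85420 = 0.83105
Parallel ([0.83105] and D): 1 − (1 − 0.83105)(1 − 0.98000) = 0.99662
Series (F and G): 0.97750 × 0.81210 = 0.79383
Parallel (E and [0.79383]): 1 − (1 − 0.82160)(1 − 0.79383) = 0.96322
Series (A, [0.99662], and [0.96322]): 0.96020 × 0.99662 × 0.96322 = 0.922

0.922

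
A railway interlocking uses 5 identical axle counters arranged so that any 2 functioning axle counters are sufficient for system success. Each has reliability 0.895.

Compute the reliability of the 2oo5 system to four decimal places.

R = Σ_{i=2}^{5} C(5,i) p^i (1−p)^{5−i} with p = 0.895
C(5,2)·0.895^2·0.105^3 = 0.009273
C(5,3)·0.895^3·0.105^2 = 0.079040
C(5,4)·0.895^4·0.105^1 = 0.336862
C(5,5)·0.895^5·0.105^0 = 0.574269
Sum = 0.9994

0.9994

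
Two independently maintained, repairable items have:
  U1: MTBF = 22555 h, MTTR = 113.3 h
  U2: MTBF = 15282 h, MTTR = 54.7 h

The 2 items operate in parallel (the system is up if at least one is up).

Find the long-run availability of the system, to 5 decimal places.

A(U1) = MTBF/(MTBF+MTTR) = 22555/(22555+113.3) = 0.995002
A(U2) = MTBF/(MTBF+MTTR) = 15282/(15282+54.7) = 0.996433
Parallel availability: 1 − (1 − 0.995002)(1 − 0.996433) = 0.99998

0.99998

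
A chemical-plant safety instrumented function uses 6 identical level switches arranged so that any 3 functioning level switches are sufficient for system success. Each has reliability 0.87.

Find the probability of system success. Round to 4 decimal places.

0.9966

R = Σ_{i=3}^{6} C(6,i) p^i (1−p)^{6−i} with p = 0.87
C(6,3)·0.87^3·0.13^3 = 0.028935
C(6,4)·0.87^4·0.13^2 = 0.145230
C(6,5)·0.87^5·0.13^1 = 0.388768
C(6,6)·0.87^6·0.13^0 = 0.433626
Sum = 0.9966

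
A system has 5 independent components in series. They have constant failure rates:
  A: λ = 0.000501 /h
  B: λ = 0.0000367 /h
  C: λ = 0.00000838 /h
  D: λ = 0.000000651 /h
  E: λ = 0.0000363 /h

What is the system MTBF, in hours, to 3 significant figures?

1720

Series of exponential components: λ_sys = Σ λ_i
λ_sys = 0.000501 + 0.0000367 + 0.00000838 + 0.000000651 + 0.0000363 = 5.8303e-04 /h
MTBF = 1 / λ_sys = 1720 h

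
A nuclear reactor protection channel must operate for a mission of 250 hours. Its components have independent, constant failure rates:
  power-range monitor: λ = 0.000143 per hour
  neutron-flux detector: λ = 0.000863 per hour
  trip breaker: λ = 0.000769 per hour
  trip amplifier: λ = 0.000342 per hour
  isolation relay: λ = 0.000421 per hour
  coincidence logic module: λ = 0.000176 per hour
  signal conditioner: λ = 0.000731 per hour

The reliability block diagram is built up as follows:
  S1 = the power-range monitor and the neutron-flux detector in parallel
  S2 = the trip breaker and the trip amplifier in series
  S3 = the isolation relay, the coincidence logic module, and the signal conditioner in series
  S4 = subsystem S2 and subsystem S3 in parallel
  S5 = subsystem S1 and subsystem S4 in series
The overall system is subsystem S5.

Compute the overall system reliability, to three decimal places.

R(power-range monitor) = exp(−0.000143 × 250) = 0.96488
R(neutron-flux detector) = exp(−0.000863 × 250) = 0.80594
R(trip breaker) = exp(−0.000769 × 250) = 0.82510
R(trip amplifier) = exp(−0.000342 × 250) = 0.91805
R(isolation relay) = exp(−0.000421 × 250) = 0.90010
R(coincidence logic module) = exp(−0.000176 × 250) = 0.95695
R(signal conditioner) = exp(−0.000731 × 250) = 0.83298
Parallel (power-range monitor and neutron-flux detector): 1 − (1 − 0.96488)(1 − 0.80594) = 0.99318
Series (trip breaker and trip amplifier): 0.82510 × 0.91805 = 0.75748
Series (isolation relay, coincidence logic module, and signal conditioner): 0.90010 × 0.95695 × 0.83298 = 0.71749
Parallel ([0.75748] and [0.71749]): 1 − (1 − 0.75748)(1 − 0.71749) = 0.93149
Series ([0.99318] and [0.93149]): 0.99318 × 0.93149 = 0.925

0.925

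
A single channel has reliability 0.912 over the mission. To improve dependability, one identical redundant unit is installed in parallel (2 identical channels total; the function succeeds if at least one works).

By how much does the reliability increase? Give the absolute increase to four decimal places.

R_before = 0.912
R_after = 1 − (1 − 0.912)^2 = 0.9923
ΔR = 0.9923 − 0.912 = 0.0803

0.0803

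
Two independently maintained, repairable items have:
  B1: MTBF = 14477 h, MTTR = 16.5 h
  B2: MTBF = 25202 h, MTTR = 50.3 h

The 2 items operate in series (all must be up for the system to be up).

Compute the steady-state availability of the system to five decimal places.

A(B1) = MTBF/(MTBF+MTTR) = 14477/(14477+16.5) = 0.998862
A(B2) = MTBF/(MTBF+MTTR) = 25202/(25202+50.3) = 0.998008
Series availability: 0.998862 × 0.998008 = 0.99687

0.99687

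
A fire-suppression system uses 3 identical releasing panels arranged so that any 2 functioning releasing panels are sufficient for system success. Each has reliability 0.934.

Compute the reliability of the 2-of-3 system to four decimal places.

0.9875

R = Σ_{i=2}^{3} C(3,i) p^i (1−p)^{3−i} with p = 0.934
C(3,2)·0.934^2·0.066^1 = 0.172726
C(3,3)·0.934^3·0.066^0 = 0.814781
Sum = 0.9875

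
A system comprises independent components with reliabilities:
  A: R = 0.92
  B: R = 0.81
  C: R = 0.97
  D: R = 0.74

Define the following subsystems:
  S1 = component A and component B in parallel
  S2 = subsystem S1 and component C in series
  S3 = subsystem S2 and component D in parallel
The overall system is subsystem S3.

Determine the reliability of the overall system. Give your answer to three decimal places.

Parallel (A and B): 1 − (1 − 0.92000)(1 − 0.81000) = 0.98480
Series ([0.98480] and C): 0.98480 × 0.97000 = 0.95526
Parallel ([0.95526] and D): 1 − (1 − 0.95526)(1 − 0.74000) = 0.988

0.988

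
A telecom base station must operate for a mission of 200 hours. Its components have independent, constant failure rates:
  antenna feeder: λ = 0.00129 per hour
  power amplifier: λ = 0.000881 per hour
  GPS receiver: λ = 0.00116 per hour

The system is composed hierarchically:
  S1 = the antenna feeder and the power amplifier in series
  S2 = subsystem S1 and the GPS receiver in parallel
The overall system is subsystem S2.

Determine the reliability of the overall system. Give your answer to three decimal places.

0.927

R(antenna feeder) = exp(−0.00129 × 200) = 0.77260
R(power amplifier) = exp(−0.000881 × 200) = 0.83845
R(GPS receiver) = exp(−0.00116 × 200) = 0.79295
Series (antenna feeder and power amplifier): 0.77260 × 0.83845 = 0.64779
Parallel ([0.64779] and GPS receiver): 1 − (1 − 0.64779)(1 − 0.79295) = 0.927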